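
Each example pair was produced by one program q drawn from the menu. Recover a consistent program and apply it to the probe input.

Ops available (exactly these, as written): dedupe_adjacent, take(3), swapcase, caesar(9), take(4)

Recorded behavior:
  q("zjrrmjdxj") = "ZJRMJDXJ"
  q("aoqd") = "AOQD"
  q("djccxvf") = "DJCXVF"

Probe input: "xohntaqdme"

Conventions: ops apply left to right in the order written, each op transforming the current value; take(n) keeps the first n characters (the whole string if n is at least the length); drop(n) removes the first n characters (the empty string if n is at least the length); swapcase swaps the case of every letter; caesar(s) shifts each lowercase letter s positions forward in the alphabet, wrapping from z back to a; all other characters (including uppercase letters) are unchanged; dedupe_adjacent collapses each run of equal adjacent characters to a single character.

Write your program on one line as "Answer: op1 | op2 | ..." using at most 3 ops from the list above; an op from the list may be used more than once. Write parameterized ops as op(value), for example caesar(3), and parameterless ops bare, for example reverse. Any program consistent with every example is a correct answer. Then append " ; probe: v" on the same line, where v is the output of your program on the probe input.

dedupe_adjacent | swapcase ; probe: "XOHNTAQDME"

Check, running the answer program on each example:
  "zjrrmjdxj" -> "zjrmjdxj" -> "ZJRMJDXJ"
  "aoqd" -> "aoqd" -> "AOQD"
  "djccxvf" -> "djcxvf" -> "DJCXVF"
  probe: "xohntaqdme" -> "xohntaqdme" -> "XOHNTAQDME"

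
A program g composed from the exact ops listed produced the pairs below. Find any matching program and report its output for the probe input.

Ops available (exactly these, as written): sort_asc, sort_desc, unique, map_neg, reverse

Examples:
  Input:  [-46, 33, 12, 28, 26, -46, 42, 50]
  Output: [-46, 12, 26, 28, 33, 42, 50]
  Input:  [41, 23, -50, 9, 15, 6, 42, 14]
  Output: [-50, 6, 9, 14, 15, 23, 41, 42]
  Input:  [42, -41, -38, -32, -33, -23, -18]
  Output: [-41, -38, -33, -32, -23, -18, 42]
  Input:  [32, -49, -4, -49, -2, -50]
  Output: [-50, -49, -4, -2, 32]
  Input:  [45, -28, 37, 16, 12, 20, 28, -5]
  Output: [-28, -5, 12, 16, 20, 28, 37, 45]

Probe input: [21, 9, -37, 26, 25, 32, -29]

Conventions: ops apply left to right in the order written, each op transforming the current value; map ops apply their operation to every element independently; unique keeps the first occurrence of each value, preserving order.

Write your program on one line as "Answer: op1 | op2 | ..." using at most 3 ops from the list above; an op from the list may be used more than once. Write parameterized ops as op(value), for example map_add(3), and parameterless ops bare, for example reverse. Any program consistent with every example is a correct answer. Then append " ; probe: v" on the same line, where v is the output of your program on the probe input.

sort_desc | reverse | unique ; probe: [-37, -29, 9, 21, 25, 26, 32]

Check, running the answer program on each example:
  [-46, 33, 12, 28, 26, -46, 42, 50] -> [50, 42, 33, 28, 26, 12, -46, -46] -> [-46, -46, 12, 26, 28, 33, 42, 50] -> [-46, 12, 26, 28, 33, 42, 50]
  [41, 23, -50, 9, 15, 6, 42, 14] -> [42, 41, 23, 15, 14, 9, 6, -50] -> [-50, 6, 9, 14, 15, 23, 41, 42] -> [-50, 6, 9, 14, 15, 23, 41, 42]
  [42, -41, -38, -32, -33, -23, -18] -> [42, -18, -23, -32, -33, -38, -41] -> [-41, -38, -33, -32, -23, -18, 42] -> [-41, -38, -33, -32, -23, -18, 42]
  [32, -49, -4, -49, -2, -50] -> [32, -2, -4, -49, -49, -50] -> [-50, -49, -49, -4, -2, 32] -> [-50, -49, -4, -2, 32]
  [45, -28, 37, 16, 12, 20, 28, -5] -> [45, 37, 28, 20, 16, 12, -5, -28] -> [-28, -5, 12, 16, 20, 28, 37, 45] -> [-28, -5, 12, 16, 20, 28, 37, 45]
  probe: [21, 9, -37, 26, 25, 32, -29] -> [32, 26, 25, 21, 9, -29, -37] -> [-37, -29, 9, 21, 25, 26, 32] -> [-37, -29, 9, 21, 25, 26, 32]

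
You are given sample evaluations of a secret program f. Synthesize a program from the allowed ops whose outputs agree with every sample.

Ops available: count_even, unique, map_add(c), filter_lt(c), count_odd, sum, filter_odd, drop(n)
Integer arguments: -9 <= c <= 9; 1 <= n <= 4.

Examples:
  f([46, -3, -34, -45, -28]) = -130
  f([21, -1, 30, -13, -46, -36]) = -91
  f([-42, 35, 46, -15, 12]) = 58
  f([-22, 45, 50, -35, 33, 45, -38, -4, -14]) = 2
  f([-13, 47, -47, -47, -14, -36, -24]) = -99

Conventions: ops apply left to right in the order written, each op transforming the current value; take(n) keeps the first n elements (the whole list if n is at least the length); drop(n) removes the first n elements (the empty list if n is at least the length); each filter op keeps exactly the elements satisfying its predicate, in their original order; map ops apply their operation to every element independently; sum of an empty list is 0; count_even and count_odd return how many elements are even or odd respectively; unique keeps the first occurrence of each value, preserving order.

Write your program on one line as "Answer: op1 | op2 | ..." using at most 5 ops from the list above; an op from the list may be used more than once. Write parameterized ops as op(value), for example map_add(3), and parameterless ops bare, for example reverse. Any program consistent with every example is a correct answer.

map_add(-5) | unique | drop(1) | sum

Check, running the answer program on each example:
  [46, -3, -34, -45, -28] -> [41, -8, -39, -50, -33] -> [41, -8, -39, -50, -33] -> [-8, -39, -50, -33] -> -130
  [21, -1, 30, -13, -46, -36] -> [16, -6, 25, -18, -51, -41] -> [16, -6, 25, -18, -51, -41] -> [-6, 25, -18, -51, -41] -> -91
  [-42, 35, 46, -15, 12] -> [-47, 30, 41, -20, 7] -> [-47, 30, 41, -20, 7] -> [30, 41, -20, 7] -> 58
  [-22, 45, 50, -35, 33, 45, -38, -4, -14] -> [-27, 40, 45, -40, 28, 40, -43, -9, -19] -> [-27, 40, 45, -40, 28, -43, -9, -19] -> [40, 45, -40, 28, -43, -9, -19] -> 2
  [-13, 47, -47, -47, -14, -36, -24] -> [-18, 42, -52, -52, -19, -41, -29] -> [-18, 42, -52, -19, -41, -29] -> [42, -52, -19, -41, -29] -> -99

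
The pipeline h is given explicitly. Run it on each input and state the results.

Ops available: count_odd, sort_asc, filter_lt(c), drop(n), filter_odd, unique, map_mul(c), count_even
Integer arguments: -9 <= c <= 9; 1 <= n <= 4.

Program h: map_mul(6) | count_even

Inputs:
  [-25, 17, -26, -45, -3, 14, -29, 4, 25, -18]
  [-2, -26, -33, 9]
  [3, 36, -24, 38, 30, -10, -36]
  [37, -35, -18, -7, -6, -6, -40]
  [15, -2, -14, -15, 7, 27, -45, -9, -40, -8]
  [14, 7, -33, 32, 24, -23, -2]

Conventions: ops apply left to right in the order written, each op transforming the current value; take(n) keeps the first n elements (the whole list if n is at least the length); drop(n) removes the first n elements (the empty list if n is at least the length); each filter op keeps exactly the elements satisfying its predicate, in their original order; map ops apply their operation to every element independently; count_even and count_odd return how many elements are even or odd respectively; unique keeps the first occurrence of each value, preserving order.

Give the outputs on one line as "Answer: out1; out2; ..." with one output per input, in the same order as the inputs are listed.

Execution, op by op:
  [-25, 17, -26, -45, -3, 14, -29, 4, 25, -18] -> [-150, 102, -156, -270, -18, 84, -174, 24, 150, -108] -> 10
  [-2, -26, -33, 9] -> [-12, -156, -198, 54] -> 4
  [3, 36, -24, 38, 30, -10, -36] -> [18, 216, -144, 228, 180, -60, -216] -> 7
  [37, -35, -18, -7, -6, -6, -40] -> [222, -210, -108, -42, -36, -36, -240] -> 7
  [15, -2, -14, -15, 7, 27, -45, -9, -40, -8] -> [90, -12, -84, -90, 42, 162, -270, -54, -240, -48] -> 10
  [14, 7, -33, 32, 24, -23, -2] -> [84, 42, -198, 192, 144, -138, -12] -> 7

10; 4; 7; 7; 10; 7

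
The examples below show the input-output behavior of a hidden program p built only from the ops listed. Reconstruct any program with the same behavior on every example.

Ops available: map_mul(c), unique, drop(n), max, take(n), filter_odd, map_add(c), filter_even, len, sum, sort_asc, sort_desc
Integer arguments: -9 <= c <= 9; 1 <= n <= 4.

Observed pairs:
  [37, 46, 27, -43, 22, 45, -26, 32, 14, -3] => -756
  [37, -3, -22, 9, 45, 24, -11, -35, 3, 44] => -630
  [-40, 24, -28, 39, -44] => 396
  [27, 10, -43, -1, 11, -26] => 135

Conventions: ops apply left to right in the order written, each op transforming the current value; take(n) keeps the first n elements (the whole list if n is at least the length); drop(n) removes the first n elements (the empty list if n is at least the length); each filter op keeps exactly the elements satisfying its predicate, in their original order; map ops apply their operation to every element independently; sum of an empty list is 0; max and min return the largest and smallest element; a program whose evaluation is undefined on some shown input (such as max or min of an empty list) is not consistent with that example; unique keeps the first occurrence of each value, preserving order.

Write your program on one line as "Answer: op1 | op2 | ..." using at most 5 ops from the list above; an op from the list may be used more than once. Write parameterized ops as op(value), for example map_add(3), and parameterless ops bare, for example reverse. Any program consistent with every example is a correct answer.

drop(4) | map_mul(-9) | sort_desc | sum

Check, running the answer program on each example:
  [37, 46, 27, -43, 22, 45, -26, 32, 14, -3] -> [22, 45, -26, 32, 14, -3] -> [-198, -405, 234, -288, -126, 27] -> [234, 27, -126, -198, -288, -405] -> -756
  [37, -3, -22, 9, 45, 24, -11, -35, 3, 44] -> [45, 24, -11, -35, 3, 44] -> [-405, -216, 99, 315, -27, -396] -> [315, 99, -27, -216, -396, -405] -> -630
  [-40, 24, -28, 39, -44] -> [-44] -> [396] -> [396] -> 396
  [27, 10, -43, -1, 11, -26] -> [11, -26] -> [-99, 234] -> [234, -99] -> 135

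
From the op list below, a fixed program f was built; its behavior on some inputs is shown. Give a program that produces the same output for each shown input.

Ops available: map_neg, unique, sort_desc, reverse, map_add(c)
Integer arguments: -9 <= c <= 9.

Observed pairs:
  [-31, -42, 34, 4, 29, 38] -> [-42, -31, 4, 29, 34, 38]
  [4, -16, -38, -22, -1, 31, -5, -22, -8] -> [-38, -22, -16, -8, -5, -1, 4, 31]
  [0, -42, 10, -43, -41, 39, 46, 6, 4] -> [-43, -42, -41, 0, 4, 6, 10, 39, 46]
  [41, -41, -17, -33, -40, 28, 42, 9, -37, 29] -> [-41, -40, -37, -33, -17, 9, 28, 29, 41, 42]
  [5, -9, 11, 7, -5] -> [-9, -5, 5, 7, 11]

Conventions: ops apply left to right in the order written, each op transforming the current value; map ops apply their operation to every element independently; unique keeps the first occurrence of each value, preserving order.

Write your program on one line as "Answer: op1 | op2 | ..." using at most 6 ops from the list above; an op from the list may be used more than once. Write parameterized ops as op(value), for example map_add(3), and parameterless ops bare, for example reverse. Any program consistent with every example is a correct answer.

map_add(-5) | unique | map_add(5) | sort_desc | reverse

Check, running the answer program on each example:
  [-31, -42, 34, 4, 29, 38] -> [-36, -47, 29, -1, 24, 33] -> [-36, -47, 29, -1, 24, 33] -> [-31, -42, 34, 4, 29, 38] -> [38, 34, 29, 4, -31, -42] -> [-42, -31, 4, 29, 34, 38]
  [4, -16, -38, -22, -1, 31, -5, -22, -8] -> [-1, -21, -43, -27, -6, 26, -10, -27, -13] -> [-1, -21, -43, -27, -6, 26, -10, -13] -> [4, -16, -38, -22, -1, 31, -5, -8] -> [31, 4, -1, -5, -8, -16, -22, -38] -> [-38, -22, -16, -8, -5, -1, 4, 31]
  [0, -42, 10, -43, -41, 39, 46, 6, 4] -> [-5, -47, 5, -48, -46, 34, 41, 1, -1] -> [-5, -47, 5, -48, -46, 34, 41, 1, -1] -> [0, -42, 10, -43, -41, 39, 46, 6, 4] -> [46, 39, 10, 6, 4, 0, -41, -42, -43] -> [-43, -42, -41, 0, 4, 6, 10, 39, 46]
  [41, -41, -17, -33, -40, 28, 42, 9, -37, 29] -> [36, -46, -22, -38, -45, 23, 37, 4, -42, 24] -> [36, -46, -22, -38, -45, 23, 37, 4, -42, 24] -> [41, -41, -17, -33, -40, 28, 42, 9, -37, 29] -> [42, 41, 29, 28, 9, -17, -33, -37, -40, -41] -> [-41, -40, -37, -33, -17, 9, 28, 29, 41, 42]
  [5, -9, 11, 7, -5] -> [0, -14, 6, 2, -10] -> [0, -14, 6, 2, -10] -> [5, -9, 11, 7, -5] -> [11, 7, 5, -5, -9] -> [-9, -5, 5, 7, 11]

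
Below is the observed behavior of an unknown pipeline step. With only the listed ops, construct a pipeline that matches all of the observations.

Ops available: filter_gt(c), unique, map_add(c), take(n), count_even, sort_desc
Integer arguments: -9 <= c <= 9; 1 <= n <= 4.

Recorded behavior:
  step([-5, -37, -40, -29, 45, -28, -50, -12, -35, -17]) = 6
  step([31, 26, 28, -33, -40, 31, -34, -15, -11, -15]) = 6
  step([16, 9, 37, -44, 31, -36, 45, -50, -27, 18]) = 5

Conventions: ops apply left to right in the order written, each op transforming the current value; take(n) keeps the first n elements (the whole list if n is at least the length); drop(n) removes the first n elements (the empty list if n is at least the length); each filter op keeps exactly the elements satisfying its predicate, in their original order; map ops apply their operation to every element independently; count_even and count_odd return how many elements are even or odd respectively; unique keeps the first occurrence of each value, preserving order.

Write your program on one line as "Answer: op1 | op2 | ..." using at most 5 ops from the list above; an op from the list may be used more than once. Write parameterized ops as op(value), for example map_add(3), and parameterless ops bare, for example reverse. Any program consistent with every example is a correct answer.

sort_desc | map_add(4) | map_add(-3) | count_even

Check, running the answer program on each example:
  [-5, -37, -40, -29, 45, -28, -50, -12, -35, -17] -> [45, -5, -12, -17, -28, -29, -35, -37, -40, -50] -> [49, -1, -8, -13, -24, -25, -31, -33, -36, -46] -> [46, -4, -11, -16, -27, -28, -34, -36, -39, -49] -> 6
  [31, 26, 28, -33, -40, 31, -34, -15, -11, -15] -> [31, 31, 28, 26, -11, -15, -15, -33, -34, -40] -> [35, 35, 32, 30, -7, -11, -11, -29, -30, -36] -> [32, 32, 29, 27, -10, -14, -14, -32, -33, -39] -> 6
  [16, 9, 37, -44, 31, -36, 45, -50, -27, 18] -> [45, 37, 31, 18, 16, 9, -27, -36, -44, -50] -> [49, 41, 35, 22, 20, 13, -23, -32, -40, -46] -> [46, 38, 32, 19, 17, 10, -26, -35, -43, -49] -> 5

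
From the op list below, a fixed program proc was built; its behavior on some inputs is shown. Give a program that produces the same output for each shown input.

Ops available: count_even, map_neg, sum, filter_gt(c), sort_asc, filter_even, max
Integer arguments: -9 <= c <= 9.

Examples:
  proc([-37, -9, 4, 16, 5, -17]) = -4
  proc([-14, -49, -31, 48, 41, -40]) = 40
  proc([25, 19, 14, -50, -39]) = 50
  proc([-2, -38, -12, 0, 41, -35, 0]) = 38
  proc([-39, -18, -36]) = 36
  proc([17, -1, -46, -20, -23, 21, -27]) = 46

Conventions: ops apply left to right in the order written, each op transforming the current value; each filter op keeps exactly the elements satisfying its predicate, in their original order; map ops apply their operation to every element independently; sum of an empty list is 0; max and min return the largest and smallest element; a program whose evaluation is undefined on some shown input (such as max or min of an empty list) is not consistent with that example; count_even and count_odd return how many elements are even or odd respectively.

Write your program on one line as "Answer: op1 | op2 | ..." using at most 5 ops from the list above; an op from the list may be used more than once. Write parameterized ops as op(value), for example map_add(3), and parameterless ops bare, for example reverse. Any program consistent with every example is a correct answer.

sort_asc | filter_even | map_neg | max

Check, running the answer program on each example:
  [-37, -9, 4, 16, 5, -17] -> [-37, -17, -9, 4, 5, 16] -> [4, 16] -> [-4, -16] -> -4
  [-14, -49, -31, 48, 41, -40] -> [-49, -40, -31, -14, 41, 48] -> [-40, -14, 48] -> [40, 14, -48] -> 40
  [25, 19, 14, -50, -39] -> [-50, -39, 14, 19, 25] -> [-50, 14] -> [50, -14] -> 50
  [-2, -38, -12, 0, 41, -35, 0] -> [-38, -35, -12, -2, 0, 0, 41] -> [-38, -12, -2, 0, 0] -> [38, 12, 2, 0, 0] -> 38
  [-39, -18, -36] -> [-39, -36, -18] -> [-36, -18] -> [36, 18] -> 36
  [17, -1, -46, -20, -23, 21, -27] -> [-46, -27, -23, -20, -1, 17, 21] -> [-46, -20] -> [46, 20] -> 46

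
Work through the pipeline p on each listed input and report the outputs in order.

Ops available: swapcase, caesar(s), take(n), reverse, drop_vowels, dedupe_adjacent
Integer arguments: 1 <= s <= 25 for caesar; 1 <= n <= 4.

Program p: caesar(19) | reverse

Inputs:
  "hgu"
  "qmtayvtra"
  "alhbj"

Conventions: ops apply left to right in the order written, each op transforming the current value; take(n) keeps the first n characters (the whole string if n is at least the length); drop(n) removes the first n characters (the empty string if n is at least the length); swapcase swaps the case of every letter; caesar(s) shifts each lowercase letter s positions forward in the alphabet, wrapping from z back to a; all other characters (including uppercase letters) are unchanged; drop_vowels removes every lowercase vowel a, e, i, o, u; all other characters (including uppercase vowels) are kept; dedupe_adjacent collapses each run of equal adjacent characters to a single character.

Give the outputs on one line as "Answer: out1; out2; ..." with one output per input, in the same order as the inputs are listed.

"nza"; "tkmortmfj"; "cuaet"

Execution, op by op:
  "hgu" -> "azn" -> "nza"
  "qmtayvtra" -> "jfmtromkt" -> "tkmortmfj"
  "alhbj" -> "teauc" -> "cuaet"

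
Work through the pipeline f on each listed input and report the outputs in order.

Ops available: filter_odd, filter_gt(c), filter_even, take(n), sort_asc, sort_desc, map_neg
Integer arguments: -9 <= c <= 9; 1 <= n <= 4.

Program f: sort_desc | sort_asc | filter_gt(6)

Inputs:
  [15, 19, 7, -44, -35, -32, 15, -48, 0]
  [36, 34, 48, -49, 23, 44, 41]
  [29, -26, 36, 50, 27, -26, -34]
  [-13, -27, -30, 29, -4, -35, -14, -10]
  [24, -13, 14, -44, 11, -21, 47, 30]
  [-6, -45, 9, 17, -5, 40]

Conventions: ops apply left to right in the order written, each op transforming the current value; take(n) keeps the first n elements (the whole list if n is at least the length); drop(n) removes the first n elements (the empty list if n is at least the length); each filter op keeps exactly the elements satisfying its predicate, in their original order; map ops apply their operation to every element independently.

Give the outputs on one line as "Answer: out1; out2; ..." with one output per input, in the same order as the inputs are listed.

Execution, op by op:
  [15, 19, 7, -44, -35, -32, 15, -48, 0] -> [19, 15, 15, 7, 0, -32, -35, -44, -48] -> [-48, -44, -35, -32, 0, 7, 15, 15, 19] -> [7, 15, 15, 19]
  [36, 34, 48, -49, 23, 44, 41] -> [48, 44, 41, 36, 34, 23, -49] -> [-49, 23, 34, 36, 41, 44, 48] -> [23, 34, 36, 41, 44, 48]
  [29, -26, 36, 50, 27, -26, -34] -> [50, 36, 29, 27, -26, -26, -34] -> [-34, -26, -26, 27, 29, 36, 50] -> [27, 29, 36, 50]
  [-13, -27, -30, 29, -4, -35, -14, -10] -> [29, -4, -10, -13, -14, -27, -30, -35] -> [-35, -30, -27, -14, -13, -10, -4, 29] -> [29]
  [24, -13, 14, -44, 11, -21, 47, 30] -> [47, 30, 24, 14, 11, -13, -21, -44] -> [-44, -21, -13, 11, 14, 24, 30, 47] -> [11, 14, 24, 30, 47]
  [-6, -45, 9, 17, -5, 40] -> [40, 17, 9, -5, -6, -45] -> [-45, -6, -5, 9, 17, 40] -> [9, 17, 40]

[7, 15, 15, 19]; [23, 34, 36, 41, 44, 48]; [27, 29, 36, 50]; [29]; [11, 14, 24, 30, 47]; [9, 17, 40]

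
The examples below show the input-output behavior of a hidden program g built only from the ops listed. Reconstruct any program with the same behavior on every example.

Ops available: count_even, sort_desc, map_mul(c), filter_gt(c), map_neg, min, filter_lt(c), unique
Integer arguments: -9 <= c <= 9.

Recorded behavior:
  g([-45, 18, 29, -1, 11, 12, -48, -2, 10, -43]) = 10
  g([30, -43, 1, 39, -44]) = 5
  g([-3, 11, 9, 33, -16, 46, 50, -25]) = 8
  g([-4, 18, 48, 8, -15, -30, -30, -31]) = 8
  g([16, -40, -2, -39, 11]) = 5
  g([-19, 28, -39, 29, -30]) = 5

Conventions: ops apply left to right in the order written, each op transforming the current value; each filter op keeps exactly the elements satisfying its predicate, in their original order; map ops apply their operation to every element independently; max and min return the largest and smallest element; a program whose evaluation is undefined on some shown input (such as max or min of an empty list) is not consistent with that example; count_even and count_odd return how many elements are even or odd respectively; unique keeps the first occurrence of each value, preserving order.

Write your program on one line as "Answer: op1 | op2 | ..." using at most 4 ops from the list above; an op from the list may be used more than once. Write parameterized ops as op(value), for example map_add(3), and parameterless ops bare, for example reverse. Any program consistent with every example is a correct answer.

map_mul(-8) | sort_desc | count_even

Check, running the answer program on each example:
  [-45, 18, 29, -1, 11, 12, -48, -2, 10, -43] -> [360, -144, -232, 8, -88, -96, 384, 16, -80, 344] -> [384, 360, 344, 16, 8, -80, -88, -96, -144, -232] -> 10
  [30, -43, 1, 39, -44] -> [-240, 344, -8, -312, 352] -> [352, 344, -8, -240, -312] -> 5
  [-3, 11, 9, 33, -16, 46, 50, -25] -> [24, -88, -72, -264, 128, -368, -400, 200] -> [200, 128, 24, -72, -88, -264, -368, -400] -> 8
  [-4, 18, 48, 8, -15, -30, -30, -31] -> [32, -144, -384, -64, 120, 240, 240, 248] -> [248, 240, 240, 120, 32, -64, -144, -384] -> 8
  [16, -40, -2, -39, 11] -> [-128, 320, 16, 312, -88] -> [320, 312, 16, -88, -128] -> 5
  [-19, 28, -39, 29, -30] -> [152, -224, 312, -232, 240] -> [312, 240, 152, -224, -232] -> 5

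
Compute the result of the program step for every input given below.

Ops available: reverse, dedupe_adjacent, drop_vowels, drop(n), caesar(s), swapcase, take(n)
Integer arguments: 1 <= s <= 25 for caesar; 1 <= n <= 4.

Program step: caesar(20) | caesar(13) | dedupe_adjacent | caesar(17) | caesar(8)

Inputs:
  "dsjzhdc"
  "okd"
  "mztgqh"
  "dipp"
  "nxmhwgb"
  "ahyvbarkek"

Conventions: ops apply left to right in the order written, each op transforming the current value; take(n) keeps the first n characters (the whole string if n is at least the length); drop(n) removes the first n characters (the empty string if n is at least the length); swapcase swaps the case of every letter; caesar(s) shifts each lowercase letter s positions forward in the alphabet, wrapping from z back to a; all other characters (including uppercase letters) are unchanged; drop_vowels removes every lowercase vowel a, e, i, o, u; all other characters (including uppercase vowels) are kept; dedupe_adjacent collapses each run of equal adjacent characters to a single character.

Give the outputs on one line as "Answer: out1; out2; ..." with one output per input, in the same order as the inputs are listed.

Execution, op by op:
  "dsjzhdc" -> "xmdtbxw" -> "kzqgokj" -> "kzqgokj" -> "bqhxfba" -> "jypfnji"
  "okd" -> "iex" -> "vrk" -> "vrk" -> "mib" -> "uqj"
  "mztgqh" -> "gtnakb" -> "tganxo" -> "tganxo" -> "kxreof" -> "sfzmwn"
  "dipp" -> "xcjj" -> "kpww" -> "kpw" -> "bgn" -> "jov"
  "nxmhwgb" -> "hrgbqav" -> "uetodni" -> "uetodni" -> "lvkfuez" -> "tdsncmh"
  "ahyvbarkek" -> "ubspvuleye" -> "hofcihyrlr" -> "hofcihyrlr" -> "yfwtzypici" -> "gnebhgxqkq"

"jypfnji"; "uqj"; "sfzmwn"; "jov"; "tdsncmh"; "gnebhgxqkq"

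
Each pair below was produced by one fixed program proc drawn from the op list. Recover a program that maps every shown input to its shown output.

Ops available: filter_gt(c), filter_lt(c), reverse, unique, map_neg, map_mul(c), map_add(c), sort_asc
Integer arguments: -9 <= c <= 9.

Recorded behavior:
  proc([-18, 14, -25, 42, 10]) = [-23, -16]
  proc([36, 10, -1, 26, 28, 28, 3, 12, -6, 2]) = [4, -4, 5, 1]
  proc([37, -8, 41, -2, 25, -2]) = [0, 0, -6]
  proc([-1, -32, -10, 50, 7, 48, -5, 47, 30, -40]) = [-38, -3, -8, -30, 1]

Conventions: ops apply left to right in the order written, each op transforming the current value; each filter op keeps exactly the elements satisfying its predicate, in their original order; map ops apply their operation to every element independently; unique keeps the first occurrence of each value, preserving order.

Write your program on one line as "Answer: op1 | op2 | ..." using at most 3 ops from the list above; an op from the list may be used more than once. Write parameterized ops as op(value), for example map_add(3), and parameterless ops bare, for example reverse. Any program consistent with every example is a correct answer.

map_add(2) | filter_lt(7) | reverse

Check, running the answer program on each example:
  [-18, 14, -25, 42, 10] -> [-16, 16, -23, 44, 12] -> [-16, -23] -> [-23, -16]
  [36, 10, -1, 26, 28, 28, 3, 12, -6, 2] -> [38, 12, 1, 28, 30, 30, 5, 14, -4, 4] -> [1, 5, -4, 4] -> [4, -4, 5, 1]
  [37, -8, 41, -2, 25, -2] -> [39, -6, 43, 0, 27, 0] -> [-6, 0, 0] -> [0, 0, -6]
  [-1, -32, -10, 50, 7, 48, -5, 47, 30, -40] -> [1, -30, -8, 52, 9, 50, -3, 49, 32, -38] -> [1, -30, -8, -3, -38] -> [-38, -3, -8, -30, 1]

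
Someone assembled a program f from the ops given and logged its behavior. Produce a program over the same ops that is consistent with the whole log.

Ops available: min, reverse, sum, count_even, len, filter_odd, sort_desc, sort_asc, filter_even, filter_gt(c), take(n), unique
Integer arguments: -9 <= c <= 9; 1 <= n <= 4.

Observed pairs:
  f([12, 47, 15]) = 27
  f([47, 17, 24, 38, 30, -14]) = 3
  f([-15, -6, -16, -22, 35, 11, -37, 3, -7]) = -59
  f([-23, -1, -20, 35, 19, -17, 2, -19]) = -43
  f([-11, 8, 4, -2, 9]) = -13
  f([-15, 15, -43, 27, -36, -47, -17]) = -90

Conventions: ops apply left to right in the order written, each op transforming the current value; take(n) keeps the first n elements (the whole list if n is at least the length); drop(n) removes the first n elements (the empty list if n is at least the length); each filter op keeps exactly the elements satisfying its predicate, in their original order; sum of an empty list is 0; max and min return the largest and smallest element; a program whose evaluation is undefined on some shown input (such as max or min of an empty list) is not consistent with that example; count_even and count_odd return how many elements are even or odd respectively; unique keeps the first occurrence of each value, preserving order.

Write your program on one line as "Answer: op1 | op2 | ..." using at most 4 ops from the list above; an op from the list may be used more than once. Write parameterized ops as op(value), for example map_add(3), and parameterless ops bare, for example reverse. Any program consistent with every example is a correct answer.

reverse | sort_asc | take(2) | sum

Check, running the answer program on each example:
  [12, 47, 15] -> [15, 47, 12] -> [12, 15, 47] -> [12, 15] -> 27
  [47, 17, 24, 38, 30, -14] -> [-14, 30, 38, 24, 17, 47] -> [-14, 17, 24, 30, 38, 47] -> [-14, 17] -> 3
  [-15, -6, -16, -22, 35, 11, -37, 3, -7] -> [-7, 3, -37, 11, 35, -22, -16, -6, -15] -> [-37, -22, -16, -15, -7, -6, 3, 11, 35] -> [-37, -22] -> -59
  [-23, -1, -20, 35, 19, -17, 2, -19] -> [-19, 2, -17, 19, 35, -20, -1, -23] -> [-23, -20, -19, -17, -1, 2, 19, 35] -> [-23, -20] -> -43
  [-11, 8, 4, -2, 9] -> [9, -2, 4, 8, -11] -> [-11, -2, 4, 8, 9] -> [-11, -2] -> -13
  [-15, 15, -43, 27, -36, -47, -17] -> [-17, -47, -36, 27, -43, 15, -15] -> [-47, -43, -36, -17, -15, 15, 27] -> [-47, -43] -> -90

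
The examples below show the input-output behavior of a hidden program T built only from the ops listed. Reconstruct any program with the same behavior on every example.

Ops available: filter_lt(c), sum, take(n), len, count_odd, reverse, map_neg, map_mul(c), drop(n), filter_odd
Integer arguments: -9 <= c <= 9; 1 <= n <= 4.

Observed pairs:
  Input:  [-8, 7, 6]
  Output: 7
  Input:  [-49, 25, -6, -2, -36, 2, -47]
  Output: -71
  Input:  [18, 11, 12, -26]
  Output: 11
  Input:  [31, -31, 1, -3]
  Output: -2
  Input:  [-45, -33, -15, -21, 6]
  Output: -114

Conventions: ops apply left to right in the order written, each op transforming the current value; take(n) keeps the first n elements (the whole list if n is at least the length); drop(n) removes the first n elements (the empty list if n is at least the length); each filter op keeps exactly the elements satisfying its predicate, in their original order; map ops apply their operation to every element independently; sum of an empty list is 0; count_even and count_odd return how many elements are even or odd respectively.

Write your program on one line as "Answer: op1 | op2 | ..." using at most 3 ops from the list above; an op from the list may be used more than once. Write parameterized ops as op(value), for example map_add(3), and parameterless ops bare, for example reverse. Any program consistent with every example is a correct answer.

reverse | filter_odd | sum

Check, running the answer program on each example:
  [-8, 7, 6] -> [6, 7, -8] -> [7] -> 7
  [-49, 25, -6, -2, -36, 2, -47] -> [-47, 2, -36, -2, -6, 25, -49] -> [-47, 25, -49] -> -71
  [18, 11, 12, -26] -> [-26, 12, 11, 18] -> [11] -> 11
  [31, -31, 1, -3] -> [-3, 1, -31, 31] -> [-3, 1, -31, 31] -> -2
  [-45, -33, -15, -21, 6] -> [6, -21, -15, -33, -45] -> [-21, -15, -33, -45] -> -114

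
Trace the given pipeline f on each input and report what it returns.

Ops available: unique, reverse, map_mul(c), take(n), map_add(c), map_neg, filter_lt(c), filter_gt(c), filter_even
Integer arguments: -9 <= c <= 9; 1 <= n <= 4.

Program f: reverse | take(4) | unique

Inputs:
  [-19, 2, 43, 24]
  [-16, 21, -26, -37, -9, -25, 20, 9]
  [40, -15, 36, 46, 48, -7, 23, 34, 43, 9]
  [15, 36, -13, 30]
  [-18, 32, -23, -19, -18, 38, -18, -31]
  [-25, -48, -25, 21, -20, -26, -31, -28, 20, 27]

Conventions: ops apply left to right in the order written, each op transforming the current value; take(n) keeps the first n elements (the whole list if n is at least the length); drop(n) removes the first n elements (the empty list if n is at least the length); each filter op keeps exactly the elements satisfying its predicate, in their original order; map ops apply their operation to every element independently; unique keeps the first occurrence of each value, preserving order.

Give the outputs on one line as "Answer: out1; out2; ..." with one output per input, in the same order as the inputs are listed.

[24, 43, 2, -19]; [9, 20, -25, -9]; [9, 43, 34, 23]; [30, -13, 36, 15]; [-31, -18, 38]; [27, 20, -28, -31]

Execution, op by op:
  [-19, 2, 43, 24] -> [24, 43, 2, -19] -> [24, 43, 2, -19] -> [24, 43, 2, -19]
  [-16, 21, -26, -37, -9, -25, 20, 9] -> [9, 20, -25, -9, -37, -26, 21, -16] -> [9, 20, -25, -9] -> [9, 20, -25, -9]
  [40, -15, 36, 46, 48, -7, 23, 34, 43, 9] -> [9, 43, 34, 23, -7, 48, 46, 36, -15, 40] -> [9, 43, 34, 23] -> [9, 43, 34, 23]
  [15, 36, -13, 30] -> [30, -13, 36, 15] -> [30, -13, 36, 15] -> [30, -13, 36, 15]
  [-18, 32, -23, -19, -18, 38, -18, -31] -> [-31, -18, 38, -18, -19, -23, 32, -18] -> [-31, -18, 38, -18] -> [-31, -18, 38]
  [-25, -48, -25, 21, -20, -26, -31, -28, 20, 27] -> [27, 20, -28, -31, -26, -20, 21, -25, -48, -25] -> [27, 20, -28, -31] -> [27, 20, -28, -31]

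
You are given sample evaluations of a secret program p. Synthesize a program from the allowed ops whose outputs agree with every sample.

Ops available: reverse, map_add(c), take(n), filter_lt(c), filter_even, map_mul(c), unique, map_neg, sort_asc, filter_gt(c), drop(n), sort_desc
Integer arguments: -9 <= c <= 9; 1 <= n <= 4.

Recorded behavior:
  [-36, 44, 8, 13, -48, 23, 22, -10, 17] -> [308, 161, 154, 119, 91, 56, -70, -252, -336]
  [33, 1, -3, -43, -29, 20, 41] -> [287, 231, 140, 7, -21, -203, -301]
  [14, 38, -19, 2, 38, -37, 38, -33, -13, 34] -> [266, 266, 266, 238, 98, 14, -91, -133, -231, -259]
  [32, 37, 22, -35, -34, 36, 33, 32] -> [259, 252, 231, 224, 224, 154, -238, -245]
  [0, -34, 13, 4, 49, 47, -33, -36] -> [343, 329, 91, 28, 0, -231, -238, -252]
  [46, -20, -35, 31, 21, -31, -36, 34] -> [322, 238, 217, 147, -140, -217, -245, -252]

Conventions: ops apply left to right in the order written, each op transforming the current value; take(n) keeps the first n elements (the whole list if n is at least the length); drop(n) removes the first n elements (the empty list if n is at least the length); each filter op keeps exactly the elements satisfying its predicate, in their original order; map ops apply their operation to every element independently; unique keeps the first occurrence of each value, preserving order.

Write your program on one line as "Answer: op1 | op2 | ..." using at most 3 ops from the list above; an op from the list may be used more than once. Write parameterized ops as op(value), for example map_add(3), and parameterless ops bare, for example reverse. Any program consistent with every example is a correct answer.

map_mul(7) | sort_desc

Check, running the answer program on each example:
  [-36, 44, 8, 13, -48, 23, 22, -10, 17] -> [-252, 308, 56, 91, -336, 161, 154, -70, 119] -> [308, 161, 154, 119, 91, 56, -70, -252, -336]
  [33, 1, -3, -43, -29, 20, 41] -> [231, 7, -21, -301, -203, 140, 287] -> [287, 231, 140, 7, -21, -203, -301]
  [14, 38, -19, 2, 38, -37, 38, -33, -13, 34] -> [98, 266, -133, 14, 266, -259, 266, -231, -91, 238] -> [266, 266, 266, 238, 98, 14, -91, -133, -231, -259]
  [32, 37, 22, -35, -34, 36, 33, 32] -> [224, 259, 154, -245, -238, 252, 231, 224] -> [259, 252, 231, 224, 224, 154, -238, -245]
  [0, -34, 13, 4, 49, 47, -33, -36] -> [0, -238, 91, 28, 343, 329, -231, -252] -> [343, 329, 91, 28, 0, -231, -238, -252]
  [46, -20, -35, 31, 21, -31, -36, 34] -> [322, -140, -245, 217, 147, -217, -252, 238] -> [322, 238, 217, 147, -140, -217, -245, -252]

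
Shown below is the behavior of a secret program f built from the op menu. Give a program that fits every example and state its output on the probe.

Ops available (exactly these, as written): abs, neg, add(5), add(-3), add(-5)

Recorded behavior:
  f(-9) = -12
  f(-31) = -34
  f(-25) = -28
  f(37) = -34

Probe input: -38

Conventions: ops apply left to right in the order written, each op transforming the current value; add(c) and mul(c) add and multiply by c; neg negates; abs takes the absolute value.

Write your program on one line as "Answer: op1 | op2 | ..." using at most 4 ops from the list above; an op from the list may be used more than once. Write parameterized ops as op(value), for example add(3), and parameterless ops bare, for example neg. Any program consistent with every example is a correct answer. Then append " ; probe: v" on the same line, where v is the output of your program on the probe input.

add(-3) | abs | neg ; probe: -41

Check, running the answer program on each example:
  -9 -> -12 -> 12 -> -12
  -31 -> -34 -> 34 -> -34
  -25 -> -28 -> 28 -> -28
  37 -> 34 -> 34 -> -34
  probe: -38 -> -41 -> 41 -> -41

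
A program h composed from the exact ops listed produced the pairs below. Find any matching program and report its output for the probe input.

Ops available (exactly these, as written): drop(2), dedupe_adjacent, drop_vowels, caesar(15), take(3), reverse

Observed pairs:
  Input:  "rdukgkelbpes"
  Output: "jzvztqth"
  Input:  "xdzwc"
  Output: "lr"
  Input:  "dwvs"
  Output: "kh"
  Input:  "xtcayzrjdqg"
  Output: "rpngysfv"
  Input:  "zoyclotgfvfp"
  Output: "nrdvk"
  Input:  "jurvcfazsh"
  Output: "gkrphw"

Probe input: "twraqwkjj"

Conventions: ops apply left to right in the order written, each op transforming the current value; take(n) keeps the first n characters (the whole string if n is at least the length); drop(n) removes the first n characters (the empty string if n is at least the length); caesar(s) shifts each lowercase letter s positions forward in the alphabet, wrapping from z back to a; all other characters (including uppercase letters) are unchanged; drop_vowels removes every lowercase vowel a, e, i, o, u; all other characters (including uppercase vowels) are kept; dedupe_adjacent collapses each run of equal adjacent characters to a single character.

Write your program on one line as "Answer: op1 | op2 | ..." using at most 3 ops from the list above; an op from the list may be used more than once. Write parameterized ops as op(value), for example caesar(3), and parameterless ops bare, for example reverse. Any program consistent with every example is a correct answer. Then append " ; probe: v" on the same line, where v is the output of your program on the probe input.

drop(2) | caesar(15) | drop_vowels ; probe: "gpflzyy"

Check, running the answer program on each example:
  "rdukgkelbpes" -> "ukgkelbpes" -> "jzvztaqeth" -> "jzvztqth"
  "xdzwc" -> "zwc" -> "olr" -> "lr"
  "dwvs" -> "vs" -> "kh" -> "kh"
  "xtcayzrjdqg" -> "cayzrjdqg" -> "rpnogysfv" -> "rpngysfv"
  "zoyclotgfvfp" -> "yclotgfvfp" -> "nradivukue" -> "nrdvk"
  "jurvcfazsh" -> "rvcfazsh" -> "gkrupohw" -> "gkrphw"
  probe: "twraqwkjj" -> "raqwkjj" -> "gpflzyy" -> "gpflzyy"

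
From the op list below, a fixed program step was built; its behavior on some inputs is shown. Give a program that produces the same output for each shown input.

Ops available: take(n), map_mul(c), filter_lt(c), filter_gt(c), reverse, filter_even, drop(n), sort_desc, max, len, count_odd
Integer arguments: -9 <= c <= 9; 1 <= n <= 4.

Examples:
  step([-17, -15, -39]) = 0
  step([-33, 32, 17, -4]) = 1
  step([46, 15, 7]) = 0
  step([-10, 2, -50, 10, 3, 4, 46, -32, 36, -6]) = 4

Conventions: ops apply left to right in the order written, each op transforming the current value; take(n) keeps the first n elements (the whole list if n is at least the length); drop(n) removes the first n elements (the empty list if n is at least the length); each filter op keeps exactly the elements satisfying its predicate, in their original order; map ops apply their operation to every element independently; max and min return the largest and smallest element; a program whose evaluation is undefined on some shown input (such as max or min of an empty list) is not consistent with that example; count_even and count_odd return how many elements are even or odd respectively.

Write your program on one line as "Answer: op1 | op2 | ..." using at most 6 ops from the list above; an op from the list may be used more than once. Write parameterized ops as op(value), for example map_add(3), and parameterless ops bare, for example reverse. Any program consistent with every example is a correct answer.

drop(3) | filter_lt(8) | reverse | map_mul(-4) | len

Check, running the answer program on each example:
  [-17, -15, -39] -> [] -> [] -> [] -> [] -> 0
  [-33, 32, 17, -4] -> [-4] -> [-4] -> [-4] -> [16] -> 1
  [46, 15, 7] -> [] -> [] -> [] -> [] -> 0
  [-10, 2, -50, 10, 3, 4, 46, -32, 36, -6] -> [10, 3, 4, 46, -32, 36, -6] -> [3, 4, -32, -6] -> [-6, -32, 4, 3] -> [24, 128, -16, -12] -> 4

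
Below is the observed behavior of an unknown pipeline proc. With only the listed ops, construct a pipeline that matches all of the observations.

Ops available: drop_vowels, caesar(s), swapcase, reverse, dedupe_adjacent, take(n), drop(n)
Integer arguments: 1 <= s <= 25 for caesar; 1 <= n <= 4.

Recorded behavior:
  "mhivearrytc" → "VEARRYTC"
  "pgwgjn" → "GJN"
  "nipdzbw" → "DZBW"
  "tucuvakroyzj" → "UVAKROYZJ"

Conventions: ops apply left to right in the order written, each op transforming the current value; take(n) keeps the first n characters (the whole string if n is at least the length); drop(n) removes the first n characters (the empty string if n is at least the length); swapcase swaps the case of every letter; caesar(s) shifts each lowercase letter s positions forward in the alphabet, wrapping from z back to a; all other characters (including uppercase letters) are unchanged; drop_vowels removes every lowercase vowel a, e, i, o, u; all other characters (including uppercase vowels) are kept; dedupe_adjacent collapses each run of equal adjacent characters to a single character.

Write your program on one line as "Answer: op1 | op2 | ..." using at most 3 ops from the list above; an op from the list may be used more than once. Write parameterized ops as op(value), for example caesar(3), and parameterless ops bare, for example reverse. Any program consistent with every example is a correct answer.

drop(3) | swapcase

Check, running the answer program on each example:
  "mhivearrytc" -> "vearrytc" -> "VEARRYTC"
  "pgwgjn" -> "gjn" -> "GJN"
  "nipdzbw" -> "dzbw" -> "DZBW"
  "tucuvakroyzj" -> "uvakroyzj" -> "UVAKROYZJ"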